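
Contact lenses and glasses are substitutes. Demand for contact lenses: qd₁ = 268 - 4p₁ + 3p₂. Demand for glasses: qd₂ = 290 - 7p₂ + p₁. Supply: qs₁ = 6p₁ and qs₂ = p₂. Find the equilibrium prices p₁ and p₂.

p₁ = 274/7, p₂ = 288/7

Market 1: 268 - 4p₁ + 3p₂ = 6p₁ → 10p₁ - 3p₂ = 268.
Market 2: 8p₂ - p₁ = 290.
Eliminating p₂: 8×(1) + 3×(2) gives 77p₁ = 3014, so p₁ = 274/7.
Back-substitute into (2): p₂ = (290 + 1×274/7) / 8 = 288/7.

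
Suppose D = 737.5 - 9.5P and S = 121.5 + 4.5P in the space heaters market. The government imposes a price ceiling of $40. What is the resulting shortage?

Shortage = 56

Equilibrium price would be P* = 44, so the ceiling at 40 binds.
At P = 40: D = 737.5 − 9.5(40) = 357.5, S = 121.5 + 4.5(40) = 301.5.
Shortage = 357.5 − 301.5 = 56.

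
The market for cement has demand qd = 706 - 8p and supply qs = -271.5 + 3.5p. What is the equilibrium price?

p* = 85

Set qd = qs: 706 - 8p = -271.5 + 3.5p.
977.5 = 11.5p, so p* = 85.
q* = 706 − 8(85) = 26.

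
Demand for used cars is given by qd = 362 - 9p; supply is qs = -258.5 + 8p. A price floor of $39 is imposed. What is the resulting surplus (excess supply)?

Surplus = 42.5

Equilibrium price would be p* = 36.5, so the floor at 39 binds.
At p = 39: qd = 11, qs = 53.5.
Surplus = 53.5 − 11 = 42.5.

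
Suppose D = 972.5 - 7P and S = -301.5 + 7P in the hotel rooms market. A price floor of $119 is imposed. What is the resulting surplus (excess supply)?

Surplus = 392

Equilibrium price would be P* = 91, so the floor at 119 binds.
At P = 119: D = 139.5, S = 531.5.
Surplus = 531.5 − 139.5 = 392.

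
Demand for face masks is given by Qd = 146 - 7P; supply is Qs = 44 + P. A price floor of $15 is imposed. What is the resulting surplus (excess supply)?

Surplus = 18

Equilibrium price would be P* = 12.75, so the floor at 15 binds.
At P = 15: Qd = 41, Qs = 59.
Surplus = 59 − 41 = 18.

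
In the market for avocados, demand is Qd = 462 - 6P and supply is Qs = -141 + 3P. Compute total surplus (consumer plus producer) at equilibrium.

Equilibrium: 462 - 6P = -141 + 3P gives P* = 67, Q* = 60.
Demand choke price: P = 77; supply starts at P = 47.
CS = ½(77 − 67)(60) = 300; PS = ½(67 − 47)(60) = 600.

Total surplus = 900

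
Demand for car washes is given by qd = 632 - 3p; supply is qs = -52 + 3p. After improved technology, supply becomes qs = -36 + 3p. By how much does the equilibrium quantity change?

Original equilibrium: p* = 114, q* = 290.
New equilibrium: 632 - 3p = -36 + 3p, so 668 = 6p and p' = 334/3; q' = 632 − 3(334/3) = 298.
Change in quantity: 298 − 290 = 8.

Δq = 8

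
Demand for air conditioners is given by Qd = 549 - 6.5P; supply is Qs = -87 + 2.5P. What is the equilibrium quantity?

Set Qd = Qs: 549 - 6.5P = -87 + 2.5P.
636 = 9P, so P* = 212/3.
Q* = 549 − 6.5(212/3) = 269/3.

Q* = 269/3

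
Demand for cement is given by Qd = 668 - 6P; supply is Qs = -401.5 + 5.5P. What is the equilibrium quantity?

Set Qd = Qs: 668 - 6P = -401.5 + 5.5P.
1069.5 = 11.5P, so P* = 93.
Q* = 668 − 6(93) = 110.

Q* = 110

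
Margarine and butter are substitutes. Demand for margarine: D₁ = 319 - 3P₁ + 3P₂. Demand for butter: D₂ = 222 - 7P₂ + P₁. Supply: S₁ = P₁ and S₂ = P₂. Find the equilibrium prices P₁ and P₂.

Market 1: 319 - 3P₁ + 3P₂ = P₁ → 4P₁ - 3P₂ = 319.
Market 2: 8P₂ - P₁ = 222.
Eliminating P₂: 8×(1) + 3×(2) gives 29P₁ = 3218, so P₁ = 3218/29.
Back-substitute into (2): P₂ = (222 + 1×3218/29) / 8 = 1207/29.

P₁ = 3218/29, P₂ = 1207/29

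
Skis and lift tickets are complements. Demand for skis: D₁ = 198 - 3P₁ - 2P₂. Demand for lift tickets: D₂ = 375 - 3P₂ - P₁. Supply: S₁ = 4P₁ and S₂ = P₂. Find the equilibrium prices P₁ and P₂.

P₁ = 21/13, P₂ = 2427/26

Market 1: 198 - 3P₁ - 2P₂ = 4P₁ → 7P₁ + 2P₂ = 198.
Market 2: 4P₂ + P₁ = 375.
Eliminating P₂: 4×(1) − 2×(2) gives 26P₁ = 42, so P₁ = 21/13.
Back-substitute into (2): P₂ = (375 − 1×21/13) / 4 = 2427/26.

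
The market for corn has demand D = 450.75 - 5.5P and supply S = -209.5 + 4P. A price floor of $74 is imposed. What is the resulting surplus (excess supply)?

Surplus = 42.75

Equilibrium price would be P* = 69.5, so the floor at 74 binds.
At P = 74: D = 43.75, S = 86.5.
Surplus = 86.5 − 43.75 = 42.75.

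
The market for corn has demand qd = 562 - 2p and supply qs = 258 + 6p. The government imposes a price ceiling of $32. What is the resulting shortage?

Shortage = 48

Equilibrium price would be p* = 38, so the ceiling at 32 binds.
At p = 32: qd = 562 − 2(32) = 498, qs = 258 + 6(32) = 450.
Shortage = 498 − 450 = 48.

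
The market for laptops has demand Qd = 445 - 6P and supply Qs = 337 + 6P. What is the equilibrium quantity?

Set Qd = Qs: 445 - 6P = 337 + 6P.
108 = 12P, so P* = 9.
Q* = 445 − 6(9) = 391.

Q* = 391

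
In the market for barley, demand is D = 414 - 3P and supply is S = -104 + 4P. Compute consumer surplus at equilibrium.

Equilibrium: 414 - 3P = -104 + 4P gives P* = 74, Q* = 192.
Demand choke price (D = 0): P = 138.
CS = ½(138 − 74)(192) = 6144.

Consumer surplus = 6144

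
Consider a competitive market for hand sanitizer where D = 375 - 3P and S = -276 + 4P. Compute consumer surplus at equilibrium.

Consumer surplus = 1536

Equilibrium: 375 - 3P = -276 + 4P gives P* = 93, Q* = 96.
Demand choke price (D = 0): P = 125.
CS = ½(125 − 93)(96) = 1536.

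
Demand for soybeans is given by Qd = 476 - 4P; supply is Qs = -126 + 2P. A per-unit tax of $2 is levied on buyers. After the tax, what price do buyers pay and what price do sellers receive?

Pre-tax equilibrium: P* = 301/3, Q* = 224/3.
Tax on buyers shifts demand to Qd = 476 − 4(P + 2) = 468 - 4P.
468 - 4P = -126 + 2P gives seller price Ps = 99; buyers pay Pb = 99 + 2 = 101.
New quantity: Q = 476 − 4(101) = 72.

Buyers pay $101, sellers receive $99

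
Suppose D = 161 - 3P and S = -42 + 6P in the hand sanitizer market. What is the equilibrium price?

P* = 203/9

Set D = S: 161 - 3P = -42 + 6P.
203 = 9P, so P* = 203/9.
Q* = 161 − 3(203/9) = 280/3.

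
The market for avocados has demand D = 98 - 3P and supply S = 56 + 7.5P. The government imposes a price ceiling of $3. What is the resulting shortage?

Shortage = 10.5

Equilibrium price would be P* = 4, so the ceiling at 3 binds.
At P = 3: D = 98 − 3(3) = 89, S = 56 + 7.5(3) = 78.5.
Shortage = 89 − 78.5 = 10.5.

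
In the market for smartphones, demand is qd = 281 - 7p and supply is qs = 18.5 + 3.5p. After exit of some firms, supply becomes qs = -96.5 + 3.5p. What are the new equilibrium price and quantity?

p' = 755/21, q' = 88/3

Original equilibrium: p* = 25, q* = 106.
New equilibrium: 281 - 7p = -96.5 + 3.5p, so 377.5 = 10.5p and p' = 755/21; q' = 281 − 7(755/21) = 88/3.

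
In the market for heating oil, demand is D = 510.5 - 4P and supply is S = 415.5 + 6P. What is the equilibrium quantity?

Set D = S: 510.5 - 4P = 415.5 + 6P.
95 = 10P, so P* = 9.5.
Q* = 510.5 − 4(9.5) = 472.5.

Q* = 472.5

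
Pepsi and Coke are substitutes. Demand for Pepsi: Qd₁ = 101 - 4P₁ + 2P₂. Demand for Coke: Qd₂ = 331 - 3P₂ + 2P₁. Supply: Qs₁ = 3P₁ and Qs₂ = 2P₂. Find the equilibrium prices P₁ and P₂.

P₁ = 1167/31, P₂ = 2519/31

Market 1: 101 - 4P₁ + 2P₂ = 3P₁ → 7P₁ - 2P₂ = 101.
Market 2: 5P₂ - 2P₁ = 331.
Eliminating P₂: 5×(1) + 2×(2) gives 31P₁ = 1167, so P₁ = 1167/31.
Back-substitute into (2): P₂ = (331 + 2×1167/31) / 5 = 2519/31.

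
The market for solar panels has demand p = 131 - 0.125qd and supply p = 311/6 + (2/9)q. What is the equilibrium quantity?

Set the two price expressions equal: 131 - 0.125q = 311/6 + (2/9)q.
475/6 = (25/72)q, so q* = 228.
p* = 131 − (0.125)(228) = 102.5.

q* = 228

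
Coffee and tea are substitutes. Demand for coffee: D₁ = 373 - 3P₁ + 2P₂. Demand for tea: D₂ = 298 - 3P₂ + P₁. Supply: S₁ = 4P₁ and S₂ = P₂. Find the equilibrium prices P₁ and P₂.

Market 1: 373 - 3P₁ + 2P₂ = 4P₁ → 7P₁ - 2P₂ = 373.
Market 2: 4P₂ - P₁ = 298.
Eliminating P₂: 4×(1) + 2×(2) gives 26P₁ = 2088, so P₁ = 1044/13.
Back-substitute into (2): P₂ = (298 + 1×1044/13) / 4 = 2459/26.

P₁ = 1044/13, P₂ = 2459/26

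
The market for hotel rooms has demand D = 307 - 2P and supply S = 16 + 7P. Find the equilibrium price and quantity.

P* = 97/3, Q* = 727/3

Set D = S: 307 - 2P = 16 + 7P.
291 = 9P, so P* = 97/3.
Q* = 307 − 2(97/3) = 727/3.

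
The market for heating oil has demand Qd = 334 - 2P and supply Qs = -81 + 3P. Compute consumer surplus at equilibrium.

Equilibrium: 334 - 2P = -81 + 3P gives P* = 83, Q* = 168.
Demand choke price (Qd = 0): P = 167.
CS = ½(167 − 83)(168) = 7056.

Consumer surplus = 7056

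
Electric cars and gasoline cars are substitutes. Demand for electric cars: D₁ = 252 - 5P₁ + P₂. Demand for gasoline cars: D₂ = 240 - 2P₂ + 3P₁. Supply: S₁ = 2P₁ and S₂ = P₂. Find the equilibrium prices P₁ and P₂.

Market 1: 252 - 5P₁ + P₂ = 2P₁ → 7P₁ - P₂ = 252.
Market 2: 3P₂ - 3P₁ = 240.
Eliminating P₂: 3×(1) + 1×(2) gives 18P₁ = 996, so P₁ = 166/3.
Back-substitute into (2): P₂ = (240 + 3×166/3) / 3 = 406/3.

P₁ = 166/3, P₂ = 406/3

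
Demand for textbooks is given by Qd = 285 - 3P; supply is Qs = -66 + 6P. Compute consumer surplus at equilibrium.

Equilibrium: 285 - 3P = -66 + 6P gives P* = 39, Q* = 168.
Demand choke price (Qd = 0): P = 95.
CS = ½(95 − 39)(168) = 4704.

Consumer surplus = 4704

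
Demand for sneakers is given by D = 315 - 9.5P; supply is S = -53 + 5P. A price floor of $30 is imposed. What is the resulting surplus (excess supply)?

Equilibrium price would be P* = 736/29, so the floor at 30 binds.
At P = 30: D = 30, S = 97.
Surplus = 97 − 30 = 67.

Surplus = 67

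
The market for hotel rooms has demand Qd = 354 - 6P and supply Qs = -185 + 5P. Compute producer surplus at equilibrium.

Producer surplus = 360

Equilibrium: 354 - 6P = -185 + 5P gives P* = 49, Q* = 60.
Supply starts at P = 37 (where Qs = 0).
PS = ½(49 − 37)(60) = 360.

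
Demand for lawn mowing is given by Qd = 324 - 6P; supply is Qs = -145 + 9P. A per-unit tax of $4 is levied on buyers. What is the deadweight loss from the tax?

Deadweight loss = 28.8

Pre-tax equilibrium: P* = 469/15, Q* = 136.4.
Tax on buyers shifts demand to Qd = 324 − 6(P + 4) = 300 - 6P.
300 - 6P = -145 + 9P gives seller price Ps = 89/3; buyers pay Pb = 89/3 + 4 = 101/3.
New quantity: Q = 324 − 6(101/3) = 122.
DWL = ½ × 4 × (136.4 − 122) = 28.8.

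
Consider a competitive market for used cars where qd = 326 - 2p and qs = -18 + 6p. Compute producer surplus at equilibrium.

Producer surplus = 4800

Equilibrium: 326 - 2p = -18 + 6p gives p* = 43, q* = 240.
Supply starts at p = 3 (where qs = 0).
PS = ½(43 − 3)(240) = 4800.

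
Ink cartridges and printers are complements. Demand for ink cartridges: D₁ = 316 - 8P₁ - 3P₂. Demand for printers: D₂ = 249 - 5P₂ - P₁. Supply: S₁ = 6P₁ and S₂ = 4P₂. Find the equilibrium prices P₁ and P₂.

P₁ = 699/41, P₂ = 3170/123

Market 1: 316 - 8P₁ - 3P₂ = 6P₁ → 14P₁ + 3P₂ = 316.
Market 2: 9P₂ + P₁ = 249.
Eliminating P₂: 9×(1) − 3×(2) gives 123P₁ = 2097, so P₁ = 699/41.
Back-substitute into (2): P₂ = (249 − 1×699/41) / 9 = 3170/123.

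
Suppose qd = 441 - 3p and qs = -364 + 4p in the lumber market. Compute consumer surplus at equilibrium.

Equilibrium: 441 - 3p = -364 + 4p gives p* = 115, q* = 96.
Demand choke price (qd = 0): p = 147.
CS = ½(147 − 115)(96) = 1536.

Consumer surplus = 1536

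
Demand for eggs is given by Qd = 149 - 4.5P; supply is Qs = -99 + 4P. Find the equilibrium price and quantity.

Set Qd = Qs: 149 - 4.5P = -99 + 4P.
248 = 8.5P, so P* = 496/17.
Q* = 149 − 4.5(496/17) = 301/17.

P* = 496/17, Q* = 301/17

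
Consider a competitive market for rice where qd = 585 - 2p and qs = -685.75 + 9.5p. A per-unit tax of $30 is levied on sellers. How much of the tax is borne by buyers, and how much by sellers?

Buyers bear 570/23, sellers bear 120/23

Pre-tax equilibrium: p* = 110.5, q* = 364.
Tax on sellers shifts supply to qs = -685.75 + 9.5(p − 30) = -970.75 + 9.5p.
585 - 2p = -970.75 + 9.5p gives buyer price pb = 6223/46; sellers receive ps = 6223/46 − 30 = 4843/46.
New quantity: q = 585 − 2(6223/46) = 7232/23.
Buyer burden = 6223/46 − 110.5 = 570/23; seller burden = 110.5 − 4843/46 = 120/23.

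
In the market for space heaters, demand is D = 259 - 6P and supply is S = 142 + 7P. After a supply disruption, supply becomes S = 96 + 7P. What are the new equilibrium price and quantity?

Original equilibrium: P* = 9, Q* = 205.
New equilibrium: 259 - 6P = 96 + 7P, so 163 = 13P and P' = 163/13; Q' = 259 − 6(163/13) = 2389/13.

P' = 163/13, Q' = 2389/13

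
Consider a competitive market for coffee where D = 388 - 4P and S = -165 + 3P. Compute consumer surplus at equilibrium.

Consumer surplus = 648

Equilibrium: 388 - 4P = -165 + 3P gives P* = 79, Q* = 72.
Demand choke price (D = 0): P = 97.
CS = ½(97 − 79)(72) = 648.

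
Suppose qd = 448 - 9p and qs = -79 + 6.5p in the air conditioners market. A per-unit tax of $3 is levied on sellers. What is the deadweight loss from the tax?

Deadweight loss = 1053/62

Pre-tax equilibrium: p* = 34, q* = 142.
Tax on sellers shifts supply to qs = -79 + 6.5(p − 3) = -98.5 + 6.5p.
448 - 9p = -98.5 + 6.5p gives buyer price pb = 1093/31; sellers receive ps = 1093/31 − 3 = 1000/31.
New quantity: q = 448 − 9(1093/31) = 4051/31.
DWL = ½ × 3 × (142 − 4051/31) = 1053/62.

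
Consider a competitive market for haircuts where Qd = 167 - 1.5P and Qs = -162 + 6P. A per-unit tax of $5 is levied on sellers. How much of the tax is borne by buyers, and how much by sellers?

Pre-tax equilibrium: P* = 658/15, Q* = 101.2.
Tax on sellers shifts supply to Qs = -162 + 6(P − 5) = -192 + 6P.
167 - 1.5P = -192 + 6P gives buyer price Pb = 718/15; sellers receive Ps = 718/15 − 5 = 643/15.
New quantity: Q = 167 − 1.5(718/15) = 95.2.
Buyer burden = 718/15 − 658/15 = 4; seller burden = 658/15 − 643/15 = 1.

Buyers bear $4, sellers bear $1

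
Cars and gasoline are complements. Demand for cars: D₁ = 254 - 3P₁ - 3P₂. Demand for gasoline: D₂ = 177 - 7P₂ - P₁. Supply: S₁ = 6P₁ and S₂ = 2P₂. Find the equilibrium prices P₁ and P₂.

Market 1: 254 - 3P₁ - 3P₂ = 6P₁ → 9P₁ + 3P₂ = 254.
Market 2: 9P₂ + P₁ = 177.
Eliminating P₂: 9×(1) − 3×(2) gives 78P₁ = 1755, so P₁ = 22.5.
Back-substitute into (2): P₂ = (177 − 1×22.5) / 9 = 103/6.

P₁ = 22.5, P₂ = 103/6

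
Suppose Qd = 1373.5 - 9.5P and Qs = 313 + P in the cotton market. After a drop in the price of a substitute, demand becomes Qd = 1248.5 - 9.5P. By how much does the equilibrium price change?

Original equilibrium: P* = 101, Q* = 414.
New equilibrium: 1248.5 - 9.5P = 313 + P, so 935.5 = 10.5P and P' = 1871/21; Q' = 1248.5 − 9.5(1871/21) = 8444/21.
Change in price: 1871/21 − 101 = -250/21.

ΔP = -250/21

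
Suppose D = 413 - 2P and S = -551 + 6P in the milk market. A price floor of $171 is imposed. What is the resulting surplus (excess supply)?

Surplus = 404

Equilibrium price would be P* = 120.5, so the floor at 171 binds.
At P = 171: D = 71, S = 475.
Surplus = 475 − 71 = 404.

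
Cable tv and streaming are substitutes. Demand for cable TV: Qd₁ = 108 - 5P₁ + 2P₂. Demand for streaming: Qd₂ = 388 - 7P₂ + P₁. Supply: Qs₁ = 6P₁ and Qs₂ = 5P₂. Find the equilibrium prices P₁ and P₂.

P₁ = 1036/65, P₂ = 2188/65

Market 1: 108 - 5P₁ + 2P₂ = 6P₁ → 11P₁ - 2P₂ = 108.
Market 2: 12P₂ - P₁ = 388.
Eliminating P₂: 12×(1) + 2×(2) gives 130P₁ = 2072, so P₁ = 1036/65.
Back-substitute into (2): P₂ = (388 + 1×1036/65) / 12 = 2188/65.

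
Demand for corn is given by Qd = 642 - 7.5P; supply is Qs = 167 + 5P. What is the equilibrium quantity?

Q* = 357

Set Qd = Qs: 642 - 7.5P = 167 + 5P.
475 = 12.5P, so P* = 38.
Q* = 642 − 7.5(38) = 357.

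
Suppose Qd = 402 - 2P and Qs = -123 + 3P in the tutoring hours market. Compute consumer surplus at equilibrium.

Equilibrium: 402 - 2P = -123 + 3P gives P* = 105, Q* = 192.
Demand choke price (Qd = 0): P = 201.
CS = ½(201 − 105)(192) = 9216.

Consumer surplus = 9216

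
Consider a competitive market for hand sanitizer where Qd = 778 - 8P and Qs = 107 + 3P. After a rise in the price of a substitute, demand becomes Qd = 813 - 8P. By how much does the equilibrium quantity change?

ΔQ = 105/11

Original equilibrium: P* = 61, Q* = 290.
New equilibrium: 813 - 8P = 107 + 3P, so 706 = 11P and P' = 706/11; Q' = 813 − 8(706/11) = 3295/11.
Change in quantity: 3295/11 − 290 = 105/11.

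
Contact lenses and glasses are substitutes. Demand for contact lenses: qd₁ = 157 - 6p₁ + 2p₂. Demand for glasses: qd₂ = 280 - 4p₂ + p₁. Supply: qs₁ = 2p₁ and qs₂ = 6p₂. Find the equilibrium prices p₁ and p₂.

Market 1: 157 - 6p₁ + 2p₂ = 2p₁ → 8p₁ - 2p₂ = 157.
Market 2: 10p₂ - p₁ = 280.
Eliminating p₂: 10×(1) + 2×(2) gives 78p₁ = 2130, so p₁ = 355/13.
Back-substitute into (2): p₂ = (280 + 1×355/13) / 10 = 799/26.

p₁ = 355/13, p₂ = 799/26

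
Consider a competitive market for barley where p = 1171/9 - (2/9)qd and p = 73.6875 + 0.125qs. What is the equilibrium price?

Set the two price expressions equal: 1171/9 - (2/9)q = 73.6875 + 0.125q.
8125/144 = (25/72)q, so q* = 162.5.
p* = 1171/9 − (2/9)(162.5) = 94.

p* = 94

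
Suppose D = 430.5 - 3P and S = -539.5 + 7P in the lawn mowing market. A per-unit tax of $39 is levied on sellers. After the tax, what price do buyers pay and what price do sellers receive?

Buyers pay $124.3, sellers receive $85.3

Pre-tax equilibrium: P* = 97, Q* = 139.5.
Tax on sellers shifts supply to S = -539.5 + 7(P − 39) = -812.5 + 7P.
430.5 - 3P = -812.5 + 7P gives buyer price Pb = 124.3; sellers receive Ps = 124.3 − 39 = 85.3.
New quantity: Q = 430.5 − 3(124.3) = 57.6.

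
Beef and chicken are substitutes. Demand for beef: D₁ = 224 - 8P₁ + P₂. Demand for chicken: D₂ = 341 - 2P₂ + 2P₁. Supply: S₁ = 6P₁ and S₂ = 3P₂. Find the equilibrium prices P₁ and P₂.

Market 1: 224 - 8P₁ + P₂ = 6P₁ → 14P₁ - P₂ = 224.
Market 2: 5P₂ - 2P₁ = 341.
Eliminating P₂: 5×(1) + 1×(2) gives 68P₁ = 1461, so P₁ = 1461/68.
Back-substitute into (2): P₂ = (341 + 2×1461/68) / 5 = 2611/34.

P₁ = 1461/68, P₂ = 2611/34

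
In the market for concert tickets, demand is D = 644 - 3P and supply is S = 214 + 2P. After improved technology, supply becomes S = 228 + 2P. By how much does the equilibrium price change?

ΔP = -2.8

Original equilibrium: P* = 86, Q* = 386.
New equilibrium: 644 - 3P = 228 + 2P, so 416 = 5P and P' = 83.2; Q' = 644 − 3(83.2) = 394.4.
Change in price: 83.2 − 86 = -2.8.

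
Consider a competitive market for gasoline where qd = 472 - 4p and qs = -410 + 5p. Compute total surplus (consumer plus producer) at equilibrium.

Total surplus = 1440

Equilibrium: 472 - 4p = -410 + 5p gives p* = 98, q* = 80.
Demand choke price: p = 118; supply starts at p = 82.
CS = ½(118 − 98)(80) = 800; PS = ½(98 − 82)(80) = 640.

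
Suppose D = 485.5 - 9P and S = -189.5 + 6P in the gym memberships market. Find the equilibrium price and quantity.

P* = 45, Q* = 80.5

Set D = S: 485.5 - 9P = -189.5 + 6P.
675 = 15P, so P* = 45.
Q* = 485.5 − 9(45) = 80.5.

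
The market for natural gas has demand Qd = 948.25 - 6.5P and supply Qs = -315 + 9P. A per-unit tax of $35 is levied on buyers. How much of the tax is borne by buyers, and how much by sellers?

Pre-tax equilibrium: P* = 81.5, Q* = 418.5.
Tax on buyers shifts demand to Qd = 948.25 − 6.5(P + 35) = 720.75 - 6.5P.
720.75 - 6.5P = -315 + 9P gives seller price Ps = 4143/62; buyers pay Pb = 4143/62 + 35 = 6313/62.
New quantity: Q = 948.25 − 6.5(6313/62) = 17757/62.
Buyer burden = 6313/62 − 81.5 = 630/31; seller burden = 81.5 − 4143/62 = 455/31.

Buyers bear 630/31, sellers bear 455/31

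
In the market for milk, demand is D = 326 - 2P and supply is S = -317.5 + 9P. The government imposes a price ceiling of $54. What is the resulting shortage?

Equilibrium price would be P* = 58.5, so the ceiling at 54 binds.
At P = 54: D = 326 − 2(54) = 218, S = -317.5 + 9(54) = 168.5.
Shortage = 218 − 168.5 = 49.5.

Shortage = 49.5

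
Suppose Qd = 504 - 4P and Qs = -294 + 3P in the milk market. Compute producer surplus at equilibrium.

Producer surplus = 384

Equilibrium: 504 - 4P = -294 + 3P gives P* = 114, Q* = 48.
Supply starts at P = 98 (where Qs = 0).
PS = ½(114 − 98)(48) = 384.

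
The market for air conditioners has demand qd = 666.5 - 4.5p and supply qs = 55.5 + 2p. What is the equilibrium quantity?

Set qd = qs: 666.5 - 4.5p = 55.5 + 2p.
611 = 6.5p, so p* = 94.
q* = 666.5 − 4.5(94) = 243.5.

q* = 243.5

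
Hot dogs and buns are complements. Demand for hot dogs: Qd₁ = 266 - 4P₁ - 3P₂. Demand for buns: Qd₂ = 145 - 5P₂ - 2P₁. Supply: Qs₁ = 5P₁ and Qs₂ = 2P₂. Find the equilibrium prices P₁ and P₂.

Market 1: 266 - 4P₁ - 3P₂ = 5P₁ → 9P₁ + 3P₂ = 266.
Market 2: 7P₂ + 2P₁ = 145.
Eliminating P₂: 7×(1) − 3×(2) gives 57P₁ = 1427, so P₁ = 1427/57.
Back-substitute into (2): P₂ = (145 − 2×1427/57) / 7 = 773/57.

P₁ = 1427/57, P₂ = 773/57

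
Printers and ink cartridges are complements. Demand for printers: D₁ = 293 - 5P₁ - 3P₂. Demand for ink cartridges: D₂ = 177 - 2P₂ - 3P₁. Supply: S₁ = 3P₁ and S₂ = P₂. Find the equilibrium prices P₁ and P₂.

Market 1: 293 - 5P₁ - 3P₂ = 3P₁ → 8P₁ + 3P₂ = 293.
Market 2: 3P₂ + 3P₁ = 177.
Eliminating P₂: 3×(1) − 3×(2) gives 15P₁ = 348, so P₁ = 23.2.
Back-substitute into (2): P₂ = (177 − 3×23.2) / 3 = 35.8.

P₁ = 23.2, P₂ = 35.8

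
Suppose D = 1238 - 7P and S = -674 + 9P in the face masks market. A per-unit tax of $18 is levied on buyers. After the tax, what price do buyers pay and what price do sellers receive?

Pre-tax equilibrium: P* = 119.5, Q* = 401.5.
Tax on buyers shifts demand to D = 1238 − 7(P + 18) = 1112 - 7P.
1112 - 7P = -674 + 9P gives seller price Ps = 111.625; buyers pay Pb = 111.625 + 18 = 129.625.
New quantity: Q = 1238 − 7(129.625) = 330.625.

Buyers pay $129.625, sellers receive $111.625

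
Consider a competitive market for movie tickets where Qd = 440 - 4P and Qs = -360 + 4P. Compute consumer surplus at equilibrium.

Consumer surplus = 200

Equilibrium: 440 - 4P = -360 + 4P gives P* = 100, Q* = 40.
Demand choke price (Qd = 0): P = 110.
CS = ½(110 − 100)(40) = 200.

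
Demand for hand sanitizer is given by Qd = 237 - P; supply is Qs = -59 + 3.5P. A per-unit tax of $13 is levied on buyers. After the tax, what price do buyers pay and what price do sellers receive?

Buyers pay 683/9, sellers receive 566/9

Pre-tax equilibrium: P* = 592/9, Q* = 1541/9.
Tax on buyers shifts demand to Qd = 237 − 1(P + 13) = 224 - P.
224 - P = -59 + 3.5P gives seller price Ps = 566/9; buyers pay Pb = 566/9 + 13 = 683/9.
New quantity: Q = 237 − 1(683/9) = 1450/9.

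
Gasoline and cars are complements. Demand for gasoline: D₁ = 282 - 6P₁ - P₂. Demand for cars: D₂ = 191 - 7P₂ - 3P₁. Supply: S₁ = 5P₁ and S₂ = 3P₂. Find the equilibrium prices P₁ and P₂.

Market 1: 282 - 6P₁ - P₂ = 5P₁ → 11P₁ + P₂ = 282.
Market 2: 10P₂ + 3P₁ = 191.
Eliminating P₂: 10×(1) − 1×(2) gives 107P₁ = 2629, so P₁ = 2629/107.
Back-substitute into (2): P₂ = (191 − 3×2629/107) / 10 = 1255/107.

P₁ = 2629/107, P₂ = 1255/107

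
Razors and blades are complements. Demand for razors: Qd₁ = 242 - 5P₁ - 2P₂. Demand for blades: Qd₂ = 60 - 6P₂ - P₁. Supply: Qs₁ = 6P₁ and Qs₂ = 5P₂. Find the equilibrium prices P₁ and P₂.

P₁ = 2542/119, P₂ = 418/119

Market 1: 242 - 5P₁ - 2P₂ = 6P₁ → 11P₁ + 2P₂ = 242.
Market 2: 11P₂ + P₁ = 60.
Eliminating P₂: 11×(1) − 2×(2) gives 119P₁ = 2542, so P₁ = 2542/119.
Back-substitute into (2): P₂ = (60 − 1×2542/119) / 11 = 418/119.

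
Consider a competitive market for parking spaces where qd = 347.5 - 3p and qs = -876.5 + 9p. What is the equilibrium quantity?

q* = 41.5

Set qd = qs: 347.5 - 3p = -876.5 + 9p.
1224 = 12p, so p* = 102.
q* = 347.5 − 3(102) = 41.5.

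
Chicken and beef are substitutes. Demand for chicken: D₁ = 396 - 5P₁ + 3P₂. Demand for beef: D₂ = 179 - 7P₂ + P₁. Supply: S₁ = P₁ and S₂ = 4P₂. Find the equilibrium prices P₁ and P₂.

P₁ = 233/3, P₂ = 70/3

Market 1: 396 - 5P₁ + 3P₂ = P₁ → 6P₁ - 3P₂ = 396.
Market 2: 11P₂ - P₁ = 179.
Eliminating P₂: 11×(1) + 3×(2) gives 63P₁ = 4893, so P₁ = 233/3.
Back-substitute into (2): P₂ = (179 + 1×233/3) / 11 = 70/3.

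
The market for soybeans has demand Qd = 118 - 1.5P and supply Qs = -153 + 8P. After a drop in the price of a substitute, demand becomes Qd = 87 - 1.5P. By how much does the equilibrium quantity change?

Original equilibrium: P* = 542/19, Q* = 1429/19.
New equilibrium: 87 - 1.5P = -153 + 8P, so 240 = 9.5P and P' = 480/19; Q' = 87 − 1.5(480/19) = 933/19.
Change in quantity: 933/19 − 1429/19 = -496/19.

ΔQ = -496/19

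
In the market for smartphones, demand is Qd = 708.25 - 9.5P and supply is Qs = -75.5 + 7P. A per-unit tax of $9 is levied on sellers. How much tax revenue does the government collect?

Tax revenue = 21852/11

Pre-tax equilibrium: P* = 47.5, Q* = 257.
Tax on sellers shifts supply to Qs = -75.5 + 7(P − 9) = -138.5 + 7P.
708.25 - 9.5P = -138.5 + 7P gives buyer price Pb = 1129/22; sellers receive Ps = 1129/22 − 9 = 931/22.
New quantity: Q = 708.25 − 9.5(1129/22) = 2428/11.
Revenue = 9 × 2428/11 = 21852/11.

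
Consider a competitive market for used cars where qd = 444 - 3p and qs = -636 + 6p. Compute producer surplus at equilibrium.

Equilibrium: 444 - 3p = -636 + 6p gives p* = 120, q* = 84.
Supply starts at p = 106 (where qs = 0).
PS = ½(120 − 106)(84) = 588.

Producer surplus = 588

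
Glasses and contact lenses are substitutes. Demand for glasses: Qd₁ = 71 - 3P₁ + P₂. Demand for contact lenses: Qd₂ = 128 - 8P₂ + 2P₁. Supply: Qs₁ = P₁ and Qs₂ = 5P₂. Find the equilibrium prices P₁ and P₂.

Market 1: 71 - 3P₁ + P₂ = P₁ → 4P₁ - P₂ = 71.
Market 2: 13P₂ - 2P₁ = 128.
Eliminating P₂: 13×(1) + 1×(2) gives 50P₁ = 1051, so P₁ = 21.02.
Back-substitute into (2): P₂ = (128 + 2×21.02) / 13 = 13.08.

P₁ = 21.02, P₂ = 13.08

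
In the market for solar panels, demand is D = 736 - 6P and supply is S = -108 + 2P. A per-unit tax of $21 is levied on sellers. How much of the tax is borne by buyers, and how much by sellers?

Pre-tax equilibrium: P* = 105.5, Q* = 103.
Tax on sellers shifts supply to S = -108 + 2(P − 21) = -150 + 2P.
736 - 6P = -150 + 2P gives buyer price Pb = 110.75; sellers receive Ps = 110.75 − 21 = 89.75.
New quantity: Q = 736 − 6(110.75) = 71.5.
Buyer burden = 110.75 − 105.5 = 5.25; seller burden = 105.5 − 89.75 = 15.75.

Buyers bear $5.25, sellers bear $15.75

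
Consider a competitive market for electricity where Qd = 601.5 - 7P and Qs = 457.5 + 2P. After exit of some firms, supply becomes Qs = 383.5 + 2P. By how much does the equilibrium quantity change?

Original equilibrium: P* = 16, Q* = 489.5.
New equilibrium: 601.5 - 7P = 383.5 + 2P, so 218 = 9P and P' = 218/9; Q' = 601.5 − 7(218/9) = 7775/18.
Change in quantity: 7775/18 − 489.5 = -518/9.

ΔQ = -518/9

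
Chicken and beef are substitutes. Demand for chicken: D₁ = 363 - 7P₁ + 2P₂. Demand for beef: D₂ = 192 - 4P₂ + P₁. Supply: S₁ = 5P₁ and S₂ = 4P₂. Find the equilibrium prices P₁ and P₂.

P₁ = 1644/47, P₂ = 2667/94

Market 1: 363 - 7P₁ + 2P₂ = 5P₁ → 12P₁ - 2P₂ = 363.
Market 2: 8P₂ - P₁ = 192.
Eliminating P₂: 8×(1) + 2×(2) gives 94P₁ = 3288, so P₁ = 1644/47.
Back-substitute into (2): P₂ = (192 + 1×1644/47) / 8 = 2667/94.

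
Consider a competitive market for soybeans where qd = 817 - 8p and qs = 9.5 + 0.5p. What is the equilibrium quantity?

Set qd = qs: 817 - 8p = 9.5 + 0.5p.
807.5 = 8.5p, so p* = 95.
q* = 817 − 8(95) = 57.

q* = 57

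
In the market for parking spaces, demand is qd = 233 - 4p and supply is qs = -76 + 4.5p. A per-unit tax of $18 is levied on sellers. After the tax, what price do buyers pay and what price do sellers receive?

Buyers pay 780/17, sellers receive 474/17

Pre-tax equilibrium: p* = 618/17, q* = 1489/17.
Tax on sellers shifts supply to qs = -76 + 4.5(p − 18) = -157 + 4.5p.
233 - 4p = -157 + 4.5p gives buyer price pb = 780/17; sellers receive ps = 780/17 − 18 = 474/17.
New quantity: q = 233 − 4(780/17) = 841/17.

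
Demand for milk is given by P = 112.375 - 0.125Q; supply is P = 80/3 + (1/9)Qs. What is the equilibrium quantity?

Q* = 363

Set the two price expressions equal: 112.375 - 0.125Q = 80/3 + (1/9)Q.
2057/24 = (17/72)Q, so Q* = 363.
P* = 112.375 − (0.125)(363) = 67.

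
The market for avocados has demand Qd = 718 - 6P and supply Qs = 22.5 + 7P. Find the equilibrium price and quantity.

Set Qd = Qs: 718 - 6P = 22.5 + 7P.
695.5 = 13P, so P* = 53.5.
Q* = 718 − 6(53.5) = 397.

P* = 53.5, Q* = 397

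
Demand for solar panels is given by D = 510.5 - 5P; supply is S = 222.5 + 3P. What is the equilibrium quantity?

Set D = S: 510.5 - 5P = 222.5 + 3P.
288 = 8P, so P* = 36.
Q* = 510.5 − 5(36) = 330.5.

Q* = 330.5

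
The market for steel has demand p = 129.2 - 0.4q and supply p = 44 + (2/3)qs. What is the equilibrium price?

p* = 97.25

Set the two price expressions equal: 129.2 - 0.4q = 44 + (2/3)q.
85.2 = (16/15)q, so q* = 79.875.
p* = 129.2 − (0.4)(79.875) = 97.25.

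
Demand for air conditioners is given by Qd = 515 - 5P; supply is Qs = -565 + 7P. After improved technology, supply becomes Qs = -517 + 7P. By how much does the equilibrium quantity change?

ΔQ = 20

Original equilibrium: P* = 90, Q* = 65.
New equilibrium: 515 - 5P = -517 + 7P, so 1032 = 12P and P' = 86; Q' = 515 − 5(86) = 85.
Change in quantity: 85 − 65 = 20.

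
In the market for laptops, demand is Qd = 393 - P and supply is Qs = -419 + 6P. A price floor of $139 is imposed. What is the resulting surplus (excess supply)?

Equilibrium price would be P* = 116, so the floor at 139 binds.
At P = 139: Qd = 254, Qs = 415.
Surplus = 415 − 254 = 161.

Surplus = 161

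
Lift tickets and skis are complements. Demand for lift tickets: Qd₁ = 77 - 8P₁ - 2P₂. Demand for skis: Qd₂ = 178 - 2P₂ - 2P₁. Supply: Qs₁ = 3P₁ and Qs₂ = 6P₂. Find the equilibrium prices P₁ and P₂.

Market 1: 77 - 8P₁ - 2P₂ = 3P₁ → 11P₁ + 2P₂ = 77.
Market 2: 8P₂ + 2P₁ = 178.
Eliminating P₂: 8×(1) − 2×(2) gives 84P₁ = 260, so P₁ = 65/21.
Back-substitute into (2): P₂ = (178 − 2×65/21) / 8 = 451/21.

P₁ = 65/21, P₂ = 451/21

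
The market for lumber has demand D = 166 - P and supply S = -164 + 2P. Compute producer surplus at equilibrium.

Producer surplus = 784

Equilibrium: 166 - P = -164 + 2P gives P* = 110, Q* = 56.
Supply starts at P = 82 (where S = 0).
PS = ½(110 − 82)(56) = 784.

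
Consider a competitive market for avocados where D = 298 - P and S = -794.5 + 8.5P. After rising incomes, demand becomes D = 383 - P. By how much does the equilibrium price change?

Original equilibrium: P* = 115, Q* = 183.
New equilibrium: 383 - P = -794.5 + 8.5P, so 1177.5 = 9.5P and P' = 2355/19; Q' = 383 − 1(2355/19) = 4922/19.
Change in price: 2355/19 − 115 = 170/19.

ΔP = 170/19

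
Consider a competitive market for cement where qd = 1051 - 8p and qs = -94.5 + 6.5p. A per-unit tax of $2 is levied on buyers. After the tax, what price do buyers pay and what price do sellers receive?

Pre-tax equilibrium: p* = 79, q* = 419.
Tax on buyers shifts demand to qd = 1051 − 8(p + 2) = 1035 - 8p.
1035 - 8p = -94.5 + 6.5p gives seller price ps = 2259/29; buyers pay pb = 2259/29 + 2 = 2317/29.
New quantity: q = 1051 − 8(2317/29) = 11943/29.

Buyers pay 2317/29, sellers receive 2259/29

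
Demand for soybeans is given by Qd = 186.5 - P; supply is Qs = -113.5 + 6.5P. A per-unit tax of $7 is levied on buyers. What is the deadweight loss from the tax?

Deadweight loss = 637/30

Pre-tax equilibrium: P* = 40, Q* = 146.5.
Tax on buyers shifts demand to Qd = 186.5 − 1(P + 7) = 179.5 - P.
179.5 - P = -113.5 + 6.5P gives seller price Ps = 586/15; buyers pay Pb = 586/15 + 7 = 691/15.
New quantity: Q = 186.5 − 1(691/15) = 4213/30.
DWL = ½ × 7 × (146.5 − 4213/30) = 637/30.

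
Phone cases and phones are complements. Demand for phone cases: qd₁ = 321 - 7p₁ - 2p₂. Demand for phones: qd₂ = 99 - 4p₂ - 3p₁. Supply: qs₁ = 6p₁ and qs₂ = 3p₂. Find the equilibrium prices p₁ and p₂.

p₁ = 2049/85, p₂ = 324/85

Market 1: 321 - 7p₁ - 2p₂ = 6p₁ → 13p₁ + 2p₂ = 321.
Market 2: 7p₂ + 3p₁ = 99.
Eliminating p₂: 7×(1) − 2×(2) gives 85p₁ = 2049, so p₁ = 2049/85.
Back-substitute into (2): p₂ = (99 − 3×2049/85) / 7 = 324/85.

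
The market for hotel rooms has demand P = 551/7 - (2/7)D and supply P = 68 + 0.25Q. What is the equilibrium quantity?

Q* = 20

Set the two price expressions equal: 551/7 - (2/7)Q = 68 + 0.25Q.
75/7 = (15/28)Q, so Q* = 20.
P* = 551/7 − (2/7)(20) = 73.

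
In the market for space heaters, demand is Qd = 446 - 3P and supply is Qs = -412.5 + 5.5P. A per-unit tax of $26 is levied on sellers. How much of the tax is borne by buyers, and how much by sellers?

Buyers bear 286/17, sellers bear 156/17

Pre-tax equilibrium: P* = 101, Q* = 143.
Tax on sellers shifts supply to Qs = -412.5 + 5.5(P − 26) = -555.5 + 5.5P.
446 - 3P = -555.5 + 5.5P gives buyer price Pb = 2003/17; sellers receive Ps = 2003/17 − 26 = 1561/17.
New quantity: Q = 446 − 3(2003/17) = 1573/17.
Buyer burden = 2003/17 − 101 = 286/17; seller burden = 101 − 1561/17 = 156/17.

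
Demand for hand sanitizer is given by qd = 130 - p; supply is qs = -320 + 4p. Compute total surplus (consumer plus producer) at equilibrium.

Equilibrium: 130 - p = -320 + 4p gives p* = 90, q* = 40.
Demand choke price: p = 130; supply starts at p = 80.
CS = ½(130 − 90)(40) = 800; PS = ½(90 − 80)(40) = 200.

Total surplus = 1000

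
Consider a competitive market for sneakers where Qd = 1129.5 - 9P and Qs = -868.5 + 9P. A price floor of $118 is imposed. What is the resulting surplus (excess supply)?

Surplus = 126

Equilibrium price would be P* = 111, so the floor at 118 binds.
At P = 118: Qd = 67.5, Qs = 193.5.
Surplus = 193.5 − 67.5 = 126.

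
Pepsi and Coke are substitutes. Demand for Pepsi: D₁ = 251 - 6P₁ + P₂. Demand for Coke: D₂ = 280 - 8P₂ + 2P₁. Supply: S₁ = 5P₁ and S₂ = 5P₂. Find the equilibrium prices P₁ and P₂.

P₁ = 1181/47, P₂ = 1194/47

Market 1: 251 - 6P₁ + P₂ = 5P₁ → 11P₁ - P₂ = 251.
Market 2: 13P₂ - 2P₁ = 280.
Eliminating P₂: 13×(1) + 1×(2) gives 141P₁ = 3543, so P₁ = 1181/47.
Back-substitute into (2): P₂ = (280 + 2×1181/47) / 13 = 1194/47.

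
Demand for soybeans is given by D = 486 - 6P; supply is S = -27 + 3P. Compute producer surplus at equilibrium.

Producer surplus = 3456

Equilibrium: 486 - 6P = -27 + 3P gives P* = 57, Q* = 144.
Supply starts at P = 9 (where S = 0).
PS = ½(57 − 9)(144) = 3456.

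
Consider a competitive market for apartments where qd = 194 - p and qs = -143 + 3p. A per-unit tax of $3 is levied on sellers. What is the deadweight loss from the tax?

Pre-tax equilibrium: p* = 84.25, q* = 109.75.
Tax on sellers shifts supply to qs = -143 + 3(p − 3) = -152 + 3p.
194 - p = -152 + 3p gives buyer price pb = 86.5; sellers receive ps = 86.5 − 3 = 83.5.
New quantity: q = 194 − 1(86.5) = 107.5.
DWL = ½ × 3 × (109.75 − 107.5) = 3.375.

Deadweight loss = 3.375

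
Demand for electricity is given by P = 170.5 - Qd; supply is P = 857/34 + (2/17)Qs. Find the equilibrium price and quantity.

Set the two price expressions equal: 170.5 - Q = 857/34 + (2/17)Q.
2470/17 = (19/17)Q, so Q* = 130.
P* = 170.5 − (1)(130) = 40.5.

P* = 40.5, Q* = 130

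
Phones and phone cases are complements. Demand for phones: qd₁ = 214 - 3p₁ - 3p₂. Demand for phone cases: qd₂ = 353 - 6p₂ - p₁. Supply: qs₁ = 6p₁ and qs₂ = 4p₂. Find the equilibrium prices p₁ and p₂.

p₁ = 1081/87, p₂ = 2963/87

Market 1: 214 - 3p₁ - 3p₂ = 6p₁ → 9p₁ + 3p₂ = 214.
Market 2: 10p₂ + p₁ = 353.
Eliminating p₂: 10×(1) − 3×(2) gives 87p₁ = 1081, so p₁ = 1081/87.
Back-substitute into (2): p₂ = (353 − 1×1081/87) / 10 = 2963/87.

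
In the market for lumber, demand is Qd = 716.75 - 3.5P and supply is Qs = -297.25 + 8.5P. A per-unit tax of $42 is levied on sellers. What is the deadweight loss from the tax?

Pre-tax equilibrium: P* = 84.5, Q* = 421.
Tax on sellers shifts supply to Qs = -297.25 + 8.5(P − 42) = -654.25 + 8.5P.
716.75 - 3.5P = -654.25 + 8.5P gives buyer price Pb = 114.25; sellers receive Ps = 114.25 − 42 = 72.25.
New quantity: Q = 716.75 − 3.5(114.25) = 316.875.
DWL = ½ × 42 × (421 − 316.875) = 2186.625.

Deadweight loss = 2186.625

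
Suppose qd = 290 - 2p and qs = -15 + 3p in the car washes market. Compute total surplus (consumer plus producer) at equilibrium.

Equilibrium: 290 - 2p = -15 + 3p gives p* = 61, q* = 168.
Demand choke price: p = 145; supply starts at p = 5.
CS = ½(145 − 61)(168) = 7056; PS = ½(61 − 5)(168) = 4704.

Total surplus = 11760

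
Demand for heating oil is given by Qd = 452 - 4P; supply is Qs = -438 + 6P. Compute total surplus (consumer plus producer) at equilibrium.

Total surplus = 1920

Equilibrium: 452 - 4P = -438 + 6P gives P* = 89, Q* = 96.
Demand choke price: P = 113; supply starts at P = 73.
CS = ½(113 − 89)(96) = 1152; PS = ½(89 − 73)(96) = 768.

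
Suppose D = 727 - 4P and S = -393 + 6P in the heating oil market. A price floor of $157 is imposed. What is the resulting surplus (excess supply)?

Equilibrium price would be P* = 112, so the floor at 157 binds.
At P = 157: D = 99, S = 549.
Surplus = 549 − 99 = 450.

Surplus = 450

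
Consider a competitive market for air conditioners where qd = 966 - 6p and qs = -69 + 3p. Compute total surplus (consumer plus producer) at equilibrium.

Equilibrium: 966 - 6p = -69 + 3p gives p* = 115, q* = 276.
Demand choke price: p = 161; supply starts at p = 23.
CS = ½(161 − 115)(276) = 6348; PS = ½(115 − 23)(276) = 12696.

Total surplus = 19044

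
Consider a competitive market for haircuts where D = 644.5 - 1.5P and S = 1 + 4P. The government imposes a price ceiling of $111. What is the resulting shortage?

Shortage = 33

Equilibrium price would be P* = 117, so the ceiling at 111 binds.
At P = 111: D = 644.5 − 1.5(111) = 478, S = 1 + 4(111) = 445.
Shortage = 478 − 445 = 33.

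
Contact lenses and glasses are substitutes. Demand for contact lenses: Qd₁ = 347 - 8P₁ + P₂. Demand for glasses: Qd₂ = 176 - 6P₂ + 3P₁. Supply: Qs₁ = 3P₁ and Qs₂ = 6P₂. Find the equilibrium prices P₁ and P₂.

P₁ = 4340/129, P₂ = 2977/129

Market 1: 347 - 8P₁ + P₂ = 3P₁ → 11P₁ - P₂ = 347.
Market 2: 12P₂ - 3P₁ = 176.
Eliminating P₂: 12×(1) + 1×(2) gives 129P₁ = 4340, so P₁ = 4340/129.
Back-substitute into (2): P₂ = (176 + 3×4340/129) / 12 = 2977/129.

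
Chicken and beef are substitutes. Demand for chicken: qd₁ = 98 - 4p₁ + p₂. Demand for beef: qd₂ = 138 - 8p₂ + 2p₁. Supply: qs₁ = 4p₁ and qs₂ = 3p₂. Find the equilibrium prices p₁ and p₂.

Market 1: 98 - 4p₁ + p₂ = 4p₁ → 8p₁ - p₂ = 98.
Market 2: 11p₂ - 2p₁ = 138.
Eliminating p₂: 11×(1) + 1×(2) gives 86p₁ = 1216, so p₁ = 608/43.
Back-substitute into (2): p₂ = (138 + 2×608/43) / 11 = 650/43.

p₁ = 608/43, p₂ = 650/43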